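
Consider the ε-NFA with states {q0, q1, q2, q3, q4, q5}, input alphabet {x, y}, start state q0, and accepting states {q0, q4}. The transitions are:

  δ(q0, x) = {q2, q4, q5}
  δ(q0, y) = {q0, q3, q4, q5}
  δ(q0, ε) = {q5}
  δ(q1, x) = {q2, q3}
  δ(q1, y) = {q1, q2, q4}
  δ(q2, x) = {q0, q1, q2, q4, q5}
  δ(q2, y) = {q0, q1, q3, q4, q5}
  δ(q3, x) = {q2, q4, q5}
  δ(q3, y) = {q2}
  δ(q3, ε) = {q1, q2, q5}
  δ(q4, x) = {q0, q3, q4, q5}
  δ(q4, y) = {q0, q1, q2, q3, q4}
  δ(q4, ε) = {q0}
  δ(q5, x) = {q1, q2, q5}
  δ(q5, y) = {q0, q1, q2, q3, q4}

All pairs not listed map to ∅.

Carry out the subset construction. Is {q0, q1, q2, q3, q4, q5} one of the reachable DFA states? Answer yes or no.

yes

Start state of the DFA: {q0, q5} (ε-closure of the NFA start).
{q0, q5} --x--> {q0, q1, q2, q4, q5}  [new]
{q0, q5} --y--> {q0, q1, q2, q3, q4, q5}  [new]
{q0, q1, q2, q4, q5} --x--> {q0, q1, q2, q3, q4, q5}  [seen]
{q0, q1, q2, q4, q5} --y--> {q0, q1, q2, q3, q4, q5}  [seen]
{q0, q1, q2, q3, q4, q5} --x--> {q0, q1, q2, q3, q4, q5}  [seen]
{q0, q1, q2, q3, q4, q5} --y--> {q0, q1, q2, q3, q4, q5}  [seen]
Reachable DFA states: {q0, q5}, {q0, q1, q2, q4, q5}, {q0, q1, q2, q3, q4, q5}.
{q0, q1, q2, q3, q4, q5} is among them.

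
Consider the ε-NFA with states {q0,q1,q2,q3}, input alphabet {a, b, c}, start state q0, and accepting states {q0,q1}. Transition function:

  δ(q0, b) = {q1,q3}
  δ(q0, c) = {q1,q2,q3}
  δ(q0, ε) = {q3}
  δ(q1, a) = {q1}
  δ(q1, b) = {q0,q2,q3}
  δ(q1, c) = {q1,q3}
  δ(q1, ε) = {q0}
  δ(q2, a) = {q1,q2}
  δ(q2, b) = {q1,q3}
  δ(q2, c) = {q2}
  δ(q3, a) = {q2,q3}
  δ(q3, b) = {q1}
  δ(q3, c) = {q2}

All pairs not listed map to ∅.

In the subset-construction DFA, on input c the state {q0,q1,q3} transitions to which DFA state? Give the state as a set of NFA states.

{q0,q1,q2,q3}

δ(q0,c) = {q1,q2,q3}; δ(q1,c) = {q1,q3}; δ(q3,c) = {q2}.
Union: {q1,q2,q3}.
ε-closure gives {q0,q1,q2,q3}.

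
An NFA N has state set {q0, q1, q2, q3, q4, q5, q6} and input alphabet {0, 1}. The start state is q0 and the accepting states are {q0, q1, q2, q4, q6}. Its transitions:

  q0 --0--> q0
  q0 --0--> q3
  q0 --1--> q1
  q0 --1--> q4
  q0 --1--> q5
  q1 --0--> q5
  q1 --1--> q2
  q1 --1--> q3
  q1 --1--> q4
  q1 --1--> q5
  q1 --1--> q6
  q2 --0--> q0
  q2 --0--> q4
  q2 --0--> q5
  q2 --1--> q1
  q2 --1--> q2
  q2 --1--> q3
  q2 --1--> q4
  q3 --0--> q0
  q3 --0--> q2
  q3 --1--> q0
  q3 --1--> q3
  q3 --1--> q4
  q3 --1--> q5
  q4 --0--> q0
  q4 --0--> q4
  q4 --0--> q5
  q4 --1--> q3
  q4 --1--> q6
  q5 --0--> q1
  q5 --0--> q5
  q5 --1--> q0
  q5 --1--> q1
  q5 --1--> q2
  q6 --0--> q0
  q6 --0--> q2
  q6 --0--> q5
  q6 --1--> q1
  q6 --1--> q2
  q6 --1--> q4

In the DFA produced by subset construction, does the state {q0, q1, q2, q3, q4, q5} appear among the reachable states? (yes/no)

Start state of the DFA: {q0}.
{q0} --0--> {q0, q3}  [new]
{q0} --1--> {q1, q4, q5}  [new]
{q0, q3} --0--> {q0, q2, q3}  [new]
{q0, q3} --1--> {q0, q1, q3, q4, q5}  [new]
{q1, q4, q5} --0--> {q0, q1, q4, q5}  [new]
{q1, q4, q5} --1--> {q0, q1, q2, q3, q4, q5, q6}  [new]
{q0, q2, q3} --0--> {q0, q2, q3, q4, q5}  [new]
{q0, q2, q3} --1--> {q0, q1, q2, q3, q4, q5}  [new]
{q0, q1, q3, q4, q5} --0--> {q0, q1, q2, q3, q4, q5}  [seen]
{q0, q1, q3, q4, q5} --1--> {q0, q1, q2, q3, q4, q5, q6}  [seen]
{q0, q1, q4, q5} --0--> {q0, q1, q3, q4, q5}  [seen]
{q0, q1, q4, q5} --1--> {q0, q1, q2, q3, q4, q5, q6}  [seen]
{q0, q1, q2, q3, q4, q5, q6} --0--> {q0, q1, q2, q3, q4, q5}  [seen]
{q0, q1, q2, q3, q4, q5, q6} --1--> {q0, q1, q2, q3, q4, q5, q6}  [seen]
{q0, q2, q3, q4, q5} --0--> {q0, q1, q2, q3, q4, q5}  [seen]
{q0, q2, q3, q4, q5} --1--> {q0, q1, q2, q3, q4, q5, q6}  [seen]
{q0, q1, q2, q3, q4, q5} --0--> {q0, q1, q2, q3, q4, q5}  [seen]
{q0, q1, q2, q3, q4, q5} --1--> {q0, q1, q2, q3, q4, q5, q6}  [seen]
Reachable DFA states: {q0}, {q0, q3}, {q1, q4, q5}, {q0, q2, q3}, {q0, q1, q3, q4, q5}, {q0, q1, q4, q5}, {q0, q1, q2, q3, q4, q5, q6}, {q0, q2, q3, q4, q5}, {q0, q1, q2, q3, q4, q5}.
{q0, q1, q2, q3, q4, q5} is among them.

yes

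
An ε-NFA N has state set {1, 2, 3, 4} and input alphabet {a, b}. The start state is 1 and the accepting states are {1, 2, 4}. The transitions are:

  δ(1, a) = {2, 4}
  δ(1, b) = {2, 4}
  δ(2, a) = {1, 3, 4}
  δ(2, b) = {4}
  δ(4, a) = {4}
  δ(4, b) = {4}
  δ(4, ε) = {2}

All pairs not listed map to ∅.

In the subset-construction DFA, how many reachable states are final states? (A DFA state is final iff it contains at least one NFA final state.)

Start state of the DFA: {1} (ε-closure of the NFA start).
{1} --a--> {2, 4}  [new]
{1} --b--> {2, 4}  [seen]
{2, 4} --a--> {1, 2, 3, 4}  [new]
{2, 4} --b--> {2, 4}  [seen]
{1, 2, 3, 4} --a--> {1, 2, 3, 4}  [seen]
{1, 2, 3, 4} --b--> {2, 4}  [seen]
Reachable DFA states: {1}, {2, 4}, {1, 2, 3, 4}.
Accepting DFA states (contain an NFA accepting state): {1}, {2, 4}, {1, 2, 3, 4}.

3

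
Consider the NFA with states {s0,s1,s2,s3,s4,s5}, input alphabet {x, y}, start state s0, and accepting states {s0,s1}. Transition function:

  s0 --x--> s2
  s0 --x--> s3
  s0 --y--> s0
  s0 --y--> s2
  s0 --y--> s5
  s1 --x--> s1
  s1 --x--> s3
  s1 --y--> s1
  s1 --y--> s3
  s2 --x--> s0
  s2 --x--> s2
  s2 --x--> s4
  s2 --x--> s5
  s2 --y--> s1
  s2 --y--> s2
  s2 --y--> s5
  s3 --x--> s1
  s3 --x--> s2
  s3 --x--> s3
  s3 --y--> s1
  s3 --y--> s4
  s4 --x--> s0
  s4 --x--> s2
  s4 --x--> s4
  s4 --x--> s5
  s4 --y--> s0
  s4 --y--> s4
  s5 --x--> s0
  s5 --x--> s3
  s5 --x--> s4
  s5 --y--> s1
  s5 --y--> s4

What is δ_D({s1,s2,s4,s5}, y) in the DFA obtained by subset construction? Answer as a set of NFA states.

δ(s1,y) = {s1,s3}; δ(s2,y) = {s1,s2,s5}; δ(s4,y) = {s0,s4}; δ(s5,y) = {s1,s4}.
Union: {s0,s1,s2,s3,s4,s5}.

{s0,s1,s2,s3,s4,s5}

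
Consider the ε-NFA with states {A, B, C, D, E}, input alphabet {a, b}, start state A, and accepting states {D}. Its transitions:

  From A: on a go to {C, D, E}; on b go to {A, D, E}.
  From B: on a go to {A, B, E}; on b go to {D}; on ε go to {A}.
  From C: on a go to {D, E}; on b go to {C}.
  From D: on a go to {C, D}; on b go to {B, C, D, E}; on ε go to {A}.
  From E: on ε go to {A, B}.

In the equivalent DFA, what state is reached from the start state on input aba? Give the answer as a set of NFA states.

{A, B, C, D, E}

Start: {A}.
δ(A,a) = {C, D, E}.
Union: {C, D, E}.
ε-closure gives {A, B, C, D, E}.
After a: {A, B, C, D, E}.
δ(A,b) = {A, D, E}; δ(B,b) = {D}; δ(C,b) = {C}; δ(D,b) = {B, C, D, E}; δ(E,b) = ∅.
Union: {A, B, C, D, E}.
After b: {A, B, C, D, E}.
δ(A,a) = {C, D, E}; δ(B,a) = {A, B, E}; δ(C,a) = {D, E}; δ(D,a) = {C, D}; δ(E,a) = ∅.
Union: {A, B, C, D, E}.
After a: {A, B, C, D, E}.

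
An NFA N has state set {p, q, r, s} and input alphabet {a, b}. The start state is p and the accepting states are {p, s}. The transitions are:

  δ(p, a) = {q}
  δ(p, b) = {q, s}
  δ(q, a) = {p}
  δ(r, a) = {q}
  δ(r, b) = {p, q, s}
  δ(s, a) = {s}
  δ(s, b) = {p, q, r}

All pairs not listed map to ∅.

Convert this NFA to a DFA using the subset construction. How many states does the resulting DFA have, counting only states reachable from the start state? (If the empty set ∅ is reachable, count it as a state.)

9

Start state of the DFA: {p}.
{p} --a--> {q}  [new]
{p} --b--> {q, s}  [new]
{q} --a--> {p}  [seen]
{q} --b--> ∅  [new]
{q, s} --a--> {p, s}  [new]
{q, s} --b--> {p, q, r}  [new]
∅ --a--> ∅  [seen]
∅ --b--> ∅  [seen]
{p, s} --a--> {q, s}  [seen]
{p, s} --b--> {p, q, r, s}  [new]
{p, q, r} --a--> {p, q}  [new]
{p, q, r} --b--> {p, q, s}  [new]
{p, q, r, s} --a--> {p, q, s}  [seen]
{p, q, r, s} --b--> {p, q, r, s}  [seen]
{p, q} --a--> {p, q}  [seen]
{p, q} --b--> {q, s}  [seen]
{p, q, s} --a--> {p, q, s}  [seen]
{p, q, s} --b--> {p, q, r, s}  [seen]
Reachable DFA states: {p}, {q}, {q, s}, ∅, {p, s}, {p, q, r}, {p, q, r, s}, {p, q}, {p, q, s}.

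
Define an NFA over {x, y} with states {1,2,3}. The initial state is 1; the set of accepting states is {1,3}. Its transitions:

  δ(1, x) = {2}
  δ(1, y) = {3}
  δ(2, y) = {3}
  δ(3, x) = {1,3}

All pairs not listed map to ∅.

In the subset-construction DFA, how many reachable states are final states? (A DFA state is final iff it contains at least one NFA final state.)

4

Start state of the DFA: {1}.
{1} --x--> {2}  [new]
{1} --y--> {3}  [new]
{2} --x--> ∅  [new]
{2} --y--> {3}  [seen]
{3} --x--> {1,3}  [new]
{3} --y--> ∅  [seen]
∅ --x--> ∅  [seen]
∅ --y--> ∅  [seen]
{1,3} --x--> {1,2,3}  [new]
{1,3} --y--> {3}  [seen]
{1,2,3} --x--> {1,2,3}  [seen]
{1,2,3} --y--> {3}  [seen]
Reachable DFA states: {1}, {2}, {3}, ∅, {1,3}, {1,2,3}.
Accepting DFA states (contain an NFA accepting state): {1}, {3}, {1,3}, {1,2,3}.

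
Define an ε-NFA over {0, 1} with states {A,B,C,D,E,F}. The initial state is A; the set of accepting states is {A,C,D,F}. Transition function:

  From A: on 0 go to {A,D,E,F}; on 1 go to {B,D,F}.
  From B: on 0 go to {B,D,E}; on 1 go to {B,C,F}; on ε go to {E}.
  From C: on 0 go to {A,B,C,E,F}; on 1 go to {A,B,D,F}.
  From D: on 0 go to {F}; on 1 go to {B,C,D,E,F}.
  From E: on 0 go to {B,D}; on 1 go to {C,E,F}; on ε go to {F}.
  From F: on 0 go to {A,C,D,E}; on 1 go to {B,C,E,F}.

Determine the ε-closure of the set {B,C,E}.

Begin with {B,C,E}.
E →ε {F}; add F.
ε-closure = {B,C,E,F}.

{B,C,E,F}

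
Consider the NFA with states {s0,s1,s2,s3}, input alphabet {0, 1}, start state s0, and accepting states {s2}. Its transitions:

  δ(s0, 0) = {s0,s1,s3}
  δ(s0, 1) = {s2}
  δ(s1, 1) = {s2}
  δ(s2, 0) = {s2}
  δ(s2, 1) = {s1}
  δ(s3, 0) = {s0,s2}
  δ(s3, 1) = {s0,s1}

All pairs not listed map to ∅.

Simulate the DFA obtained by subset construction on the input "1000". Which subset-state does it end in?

{s2}

Start: {s0}.
δ(s0,1) = {s2}.
Union: {s2}.
After 1: {s2}.
δ(s2,0) = {s2}.
Union: {s2}.
After 0: {s2}.
δ(s2,0) = {s2}.
Union: {s2}.
After 0: {s2}.
δ(s2,0) = {s2}.
Union: {s2}.
After 0: {s2}.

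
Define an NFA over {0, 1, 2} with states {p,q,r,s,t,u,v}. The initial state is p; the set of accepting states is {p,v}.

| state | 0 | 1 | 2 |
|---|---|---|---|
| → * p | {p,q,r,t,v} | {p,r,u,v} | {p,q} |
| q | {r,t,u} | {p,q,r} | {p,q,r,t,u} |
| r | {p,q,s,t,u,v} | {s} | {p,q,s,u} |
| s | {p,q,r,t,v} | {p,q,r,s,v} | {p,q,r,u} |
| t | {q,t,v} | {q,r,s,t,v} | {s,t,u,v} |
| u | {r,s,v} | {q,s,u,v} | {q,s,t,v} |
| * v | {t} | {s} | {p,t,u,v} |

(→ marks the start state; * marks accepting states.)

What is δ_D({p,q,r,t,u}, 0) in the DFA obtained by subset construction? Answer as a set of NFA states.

δ(p,0) = {p,q,r,t,v}; δ(q,0) = {r,t,u}; δ(r,0) = {p,q,s,t,u,v}; δ(t,0) = {q,t,v}; δ(u,0) = {r,s,v}.
Union: {p,q,r,s,t,u,v}.

{p,q,r,s,t,u,v}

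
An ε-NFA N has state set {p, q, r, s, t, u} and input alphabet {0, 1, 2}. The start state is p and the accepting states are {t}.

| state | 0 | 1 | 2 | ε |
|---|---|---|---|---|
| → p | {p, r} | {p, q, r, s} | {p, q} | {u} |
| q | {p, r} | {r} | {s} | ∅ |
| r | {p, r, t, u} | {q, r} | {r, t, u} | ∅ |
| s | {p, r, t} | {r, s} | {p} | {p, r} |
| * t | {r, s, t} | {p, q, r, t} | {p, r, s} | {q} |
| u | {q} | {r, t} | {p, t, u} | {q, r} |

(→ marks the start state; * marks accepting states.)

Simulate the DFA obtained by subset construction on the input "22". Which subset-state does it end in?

Start: {p, q, r, u}.
δ(p,2) = {p, q}; δ(q,2) = {s}; δ(r,2) = {r, t, u}; δ(u,2) = {p, t, u}.
Union: {p, q, r, s, t, u}.
After 2: {p, q, r, s, t, u}.
δ(p,2) = {p, q}; δ(q,2) = {s}; δ(r,2) = {r, t, u}; δ(s,2) = {p}; δ(t,2) = {p, r, s}; δ(u,2) = {p, t, u}.
Union: {p, q, r, s, t, u}.
After 2: {p, q, r, s, t, u}.

{p, q, r, s, t, u}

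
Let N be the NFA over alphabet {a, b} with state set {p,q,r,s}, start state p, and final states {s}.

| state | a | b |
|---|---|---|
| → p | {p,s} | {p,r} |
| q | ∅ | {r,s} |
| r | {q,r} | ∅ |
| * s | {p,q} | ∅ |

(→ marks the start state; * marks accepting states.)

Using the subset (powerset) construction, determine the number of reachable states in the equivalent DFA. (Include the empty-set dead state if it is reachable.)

Start state of the DFA: {p}.
{p} --a--> {p,s}  [new]
{p} --b--> {p,r}  [new]
{p,s} --a--> {p,q,s}  [new]
{p,s} --b--> {p,r}  [seen]
{p,r} --a--> {p,q,r,s}  [new]
{p,r} --b--> {p,r}  [seen]
{p,q,s} --a--> {p,q,s}  [seen]
{p,q,s} --b--> {p,r,s}  [new]
{p,q,r,s} --a--> {p,q,r,s}  [seen]
{p,q,r,s} --b--> {p,r,s}  [seen]
{p,r,s} --a--> {p,q,r,s}  [seen]
{p,r,s} --b--> {p,r}  [seen]
Reachable DFA states: {p}, {p,s}, {p,r}, {p,q,s}, {p,q,r,s}, {p,r,s}.

6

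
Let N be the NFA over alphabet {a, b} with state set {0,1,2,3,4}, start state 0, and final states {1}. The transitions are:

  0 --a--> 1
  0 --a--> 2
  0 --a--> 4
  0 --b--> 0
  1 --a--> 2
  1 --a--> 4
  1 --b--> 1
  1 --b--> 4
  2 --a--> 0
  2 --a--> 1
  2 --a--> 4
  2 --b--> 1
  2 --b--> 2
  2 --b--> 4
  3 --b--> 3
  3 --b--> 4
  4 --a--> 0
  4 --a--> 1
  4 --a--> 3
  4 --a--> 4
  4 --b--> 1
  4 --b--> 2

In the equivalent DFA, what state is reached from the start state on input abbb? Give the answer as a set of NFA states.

Start: {0}.
δ(0,a) = {1,2,4}.
Union: {1,2,4}.
After a: {1,2,4}.
δ(1,b) = {1,4}; δ(2,b) = {1,2,4}; δ(4,b) = {1,2}.
Union: {1,2,4}.
After b: {1,2,4}.
δ(1,b) = {1,4}; δ(2,b) = {1,2,4}; δ(4,b) = {1,2}.
Union: {1,2,4}.
After b: {1,2,4}.
δ(1,b) = {1,4}; δ(2,b) = {1,2,4}; δ(4,b) = {1,2}.
Union: {1,2,4}.
After b: {1,2,4}.

{1,2,4}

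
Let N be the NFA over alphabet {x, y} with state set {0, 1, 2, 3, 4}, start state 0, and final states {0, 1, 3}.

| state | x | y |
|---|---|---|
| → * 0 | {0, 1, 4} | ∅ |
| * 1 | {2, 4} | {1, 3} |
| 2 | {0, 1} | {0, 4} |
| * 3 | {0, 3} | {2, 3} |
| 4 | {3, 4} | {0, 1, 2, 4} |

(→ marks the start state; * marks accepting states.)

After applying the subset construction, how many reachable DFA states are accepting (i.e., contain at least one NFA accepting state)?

Start state of the DFA: {0}.
{0} --x--> {0, 1, 4}  [new]
{0} --y--> ∅  [new]
{0, 1, 4} --x--> {0, 1, 2, 3, 4}  [new]
{0, 1, 4} --y--> {0, 1, 2, 3, 4}  [seen]
∅ --x--> ∅  [seen]
∅ --y--> ∅  [seen]
{0, 1, 2, 3, 4} --x--> {0, 1, 2, 3, 4}  [seen]
{0, 1, 2, 3, 4} --y--> {0, 1, 2, 3, 4}  [seen]
Reachable DFA states: {0}, {0, 1, 4}, ∅, {0, 1, 2, 3, 4}.
Accepting DFA states (contain an NFA accepting state): {0}, {0, 1, 4}, {0, 1, 2, 3, 4}.

3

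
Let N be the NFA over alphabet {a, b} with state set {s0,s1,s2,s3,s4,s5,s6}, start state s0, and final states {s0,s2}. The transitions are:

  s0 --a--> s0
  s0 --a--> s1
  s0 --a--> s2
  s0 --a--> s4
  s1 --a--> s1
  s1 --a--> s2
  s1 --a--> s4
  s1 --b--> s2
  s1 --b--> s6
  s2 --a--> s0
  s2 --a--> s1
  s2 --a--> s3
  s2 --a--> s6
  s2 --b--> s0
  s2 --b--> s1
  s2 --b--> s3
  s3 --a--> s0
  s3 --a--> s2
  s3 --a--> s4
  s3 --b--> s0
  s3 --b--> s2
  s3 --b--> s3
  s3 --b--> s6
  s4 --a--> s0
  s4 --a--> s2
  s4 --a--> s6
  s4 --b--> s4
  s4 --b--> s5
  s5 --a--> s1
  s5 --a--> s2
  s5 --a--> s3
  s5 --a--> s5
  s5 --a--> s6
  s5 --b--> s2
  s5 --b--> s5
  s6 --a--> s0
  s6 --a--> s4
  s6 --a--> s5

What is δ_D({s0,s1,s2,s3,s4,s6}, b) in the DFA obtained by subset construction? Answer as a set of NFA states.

{s0,s1,s2,s3,s4,s5,s6}

δ(s0,b) = ∅; δ(s1,b) = {s2,s6}; δ(s2,b) = {s0,s1,s3}; δ(s3,b) = {s0,s2,s3,s6}; δ(s4,b) = {s4,s5}; δ(s6,b) = ∅.
Union: {s0,s1,s2,s3,s4,s5,s6}.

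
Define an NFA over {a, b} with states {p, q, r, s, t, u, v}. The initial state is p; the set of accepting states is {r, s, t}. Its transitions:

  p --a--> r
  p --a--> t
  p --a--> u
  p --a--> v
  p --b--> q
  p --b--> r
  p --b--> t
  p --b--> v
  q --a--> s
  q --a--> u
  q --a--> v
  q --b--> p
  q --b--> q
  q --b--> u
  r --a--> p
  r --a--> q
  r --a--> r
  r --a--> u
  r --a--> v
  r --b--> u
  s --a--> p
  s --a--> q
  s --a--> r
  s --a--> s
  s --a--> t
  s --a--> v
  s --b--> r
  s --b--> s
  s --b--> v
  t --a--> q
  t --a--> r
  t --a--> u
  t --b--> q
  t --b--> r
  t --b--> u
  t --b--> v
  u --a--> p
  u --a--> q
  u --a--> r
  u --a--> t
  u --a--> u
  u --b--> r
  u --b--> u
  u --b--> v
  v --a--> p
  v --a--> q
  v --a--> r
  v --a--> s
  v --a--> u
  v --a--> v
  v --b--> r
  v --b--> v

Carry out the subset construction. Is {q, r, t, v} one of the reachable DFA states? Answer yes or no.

yes

Start state of the DFA: {p}.
{p} --a--> {r, t, u, v}  [new]
{p} --b--> {q, r, t, v}  [new]
{r, t, u, v} --a--> {p, q, r, s, t, u, v}  [new]
{r, t, u, v} --b--> {q, r, u, v}  [new]
{q, r, t, v} --a--> {p, q, r, s, u, v}  [new]
{q, r, t, v} --b--> {p, q, r, u, v}  [new]
{p, q, r, s, t, u, v} --a--> {p, q, r, s, t, u, v}  [seen]
{p, q, r, s, t, u, v} --b--> {p, q, r, s, t, u, v}  [seen]
{q, r, u, v} --a--> {p, q, r, s, t, u, v}  [seen]
{q, r, u, v} --b--> {p, q, r, u, v}  [seen]
{p, q, r, s, u, v} --a--> {p, q, r, s, t, u, v}  [seen]
{p, q, r, s, u, v} --b--> {p, q, r, s, t, u, v}  [seen]
{p, q, r, u, v} --a--> {p, q, r, s, t, u, v}  [seen]
{p, q, r, u, v} --b--> {p, q, r, t, u, v}  [new]
{p, q, r, t, u, v} --a--> {p, q, r, s, t, u, v}  [seen]
{p, q, r, t, u, v} --b--> {p, q, r, t, u, v}  [seen]
Reachable DFA states: {p}, {r, t, u, v}, {q, r, t, v}, {p, q, r, s, t, u, v}, {q, r, u, v}, {p, q, r, s, u, v}, {p, q, r, u, v}, {p, q, r, t, u, v}.
{q, r, t, v} is among them.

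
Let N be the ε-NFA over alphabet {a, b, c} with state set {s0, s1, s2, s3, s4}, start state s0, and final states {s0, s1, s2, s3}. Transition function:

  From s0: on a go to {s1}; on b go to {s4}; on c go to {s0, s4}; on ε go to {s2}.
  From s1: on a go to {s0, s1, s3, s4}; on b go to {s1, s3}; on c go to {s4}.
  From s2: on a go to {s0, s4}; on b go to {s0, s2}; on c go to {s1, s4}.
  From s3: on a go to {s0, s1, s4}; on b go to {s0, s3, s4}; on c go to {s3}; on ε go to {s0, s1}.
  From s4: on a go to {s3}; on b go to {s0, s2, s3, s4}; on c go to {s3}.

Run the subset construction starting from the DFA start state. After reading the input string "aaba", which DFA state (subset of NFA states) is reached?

{s0, s1, s2, s3, s4}

Start: {s0, s2}.
δ(s0,a) = {s1}; δ(s2,a) = {s0, s4}.
Union: {s0, s1, s4}.
ε-closure gives {s0, s1, s2, s4}.
After a: {s0, s1, s2, s4}.
δ(s0,a) = {s1}; δ(s1,a) = {s0, s1, s3, s4}; δ(s2,a) = {s0, s4}; δ(s4,a) = {s3}.
Union: {s0, s1, s3, s4}.
ε-closure gives {s0, s1, s2, s3, s4}.
After a: {s0, s1, s2, s3, s4}.
δ(s0,b) = {s4}; δ(s1,b) = {s1, s3}; δ(s2,b) = {s0, s2}; δ(s3,b) = {s0, s3, s4}; δ(s4,b) = {s0, s2, s3, s4}.
Union: {s0, s1, s2, s3, s4}.
After b: {s0, s1, s2, s3, s4}.
δ(s0,a) = {s1}; δ(s1,a) = {s0, s1, s3, s4}; δ(s2,a) = {s0, s4}; δ(s3,a) = {s0, s1, s4}; δ(s4,a) = {s3}.
Union: {s0, s1, s3, s4}.
ε-closure gives {s0, s1, s2, s3, s4}.
After a: {s0, s1, s2, s3, s4}.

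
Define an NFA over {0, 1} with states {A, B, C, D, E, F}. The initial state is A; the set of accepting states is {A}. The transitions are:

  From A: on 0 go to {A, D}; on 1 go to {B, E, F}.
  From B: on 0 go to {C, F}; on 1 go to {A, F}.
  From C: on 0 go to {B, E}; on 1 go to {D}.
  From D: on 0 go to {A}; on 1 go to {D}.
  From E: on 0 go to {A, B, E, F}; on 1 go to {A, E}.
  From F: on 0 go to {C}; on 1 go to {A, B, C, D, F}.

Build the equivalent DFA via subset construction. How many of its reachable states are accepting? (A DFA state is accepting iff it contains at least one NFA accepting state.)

Start state of the DFA: {A}.
{A} --0--> {A, D}  [new]
{A} --1--> {B, E, F}  [new]
{A, D} --0--> {A, D}  [seen]
{A, D} --1--> {B, D, E, F}  [new]
{B, E, F} --0--> {A, B, C, E, F}  [new]
{B, E, F} --1--> {A, B, C, D, E, F}  [new]
{B, D, E, F} --0--> {A, B, C, E, F}  [seen]
{B, D, E, F} --1--> {A, B, C, D, E, F}  [seen]
{A, B, C, E, F} --0--> {A, B, C, D, E, F}  [seen]
{A, B, C, E, F} --1--> {A, B, C, D, E, F}  [seen]
{A, B, C, D, E, F} --0--> {A, B, C, D, E, F}  [seen]
{A, B, C, D, E, F} --1--> {A, B, C, D, E, F}  [seen]
Reachable DFA states: {A}, {A, D}, {B, E, F}, {B, D, E, F}, {A, B, C, E, F}, {A, B, C, D, E, F}.
Accepting DFA states (contain an NFA accepting state): {A}, {A, D}, {A, B, C, E, F}, {A, B, C, D, E, F}.

4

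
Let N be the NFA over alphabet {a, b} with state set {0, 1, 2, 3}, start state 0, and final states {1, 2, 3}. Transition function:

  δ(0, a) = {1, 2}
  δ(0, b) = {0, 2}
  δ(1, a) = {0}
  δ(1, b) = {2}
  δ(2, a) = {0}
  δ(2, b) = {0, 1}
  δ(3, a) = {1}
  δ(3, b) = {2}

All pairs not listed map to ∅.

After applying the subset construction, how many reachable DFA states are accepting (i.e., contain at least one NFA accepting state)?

Start state of the DFA: {0}.
{0} --a--> {1, 2}  [new]
{0} --b--> {0, 2}  [new]
{1, 2} --a--> {0}  [seen]
{1, 2} --b--> {0, 1, 2}  [new]
{0, 2} --a--> {0, 1, 2}  [seen]
{0, 2} --b--> {0, 1, 2}  [seen]
{0, 1, 2} --a--> {0, 1, 2}  [seen]
{0, 1, 2} --b--> {0, 1, 2}  [seen]
Reachable DFA states: {0}, {1, 2}, {0, 2}, {0, 1, 2}.
Accepting DFA states (contain an NFA accepting state): {1, 2}, {0, 2}, {0, 1, 2}.

3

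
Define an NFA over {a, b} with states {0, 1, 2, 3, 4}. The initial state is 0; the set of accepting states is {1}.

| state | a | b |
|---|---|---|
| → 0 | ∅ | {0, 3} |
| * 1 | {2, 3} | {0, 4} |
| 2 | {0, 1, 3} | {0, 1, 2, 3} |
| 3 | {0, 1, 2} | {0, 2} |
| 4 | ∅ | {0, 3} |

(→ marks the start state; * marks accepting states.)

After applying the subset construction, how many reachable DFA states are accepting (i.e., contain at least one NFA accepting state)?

3

Start state of the DFA: {0}.
{0} --a--> ∅  [new]
{0} --b--> {0, 3}  [new]
∅ --a--> ∅  [seen]
∅ --b--> ∅  [seen]
{0, 3} --a--> {0, 1, 2}  [new]
{0, 3} --b--> {0, 2, 3}  [new]
{0, 1, 2} --a--> {0, 1, 2, 3}  [new]
{0, 1, 2} --b--> {0, 1, 2, 3, 4}  [new]
{0, 2, 3} --a--> {0, 1, 2, 3}  [seen]
{0, 2, 3} --b--> {0, 1, 2, 3}  [seen]
{0, 1, 2, 3} --a--> {0, 1, 2, 3}  [seen]
{0, 1, 2, 3} --b--> {0, 1, 2, 3, 4}  [seen]
{0, 1, 2, 3, 4} --a--> {0, 1, 2, 3}  [seen]
{0, 1, 2, 3, 4} --b--> {0, 1, 2, 3, 4}  [seen]
Reachable DFA states: {0}, ∅, {0, 3}, {0, 1, 2}, {0, 2, 3}, {0, 1, 2, 3}, {0, 1, 2, 3, 4}.
Accepting DFA states (contain an NFA accepting state): {0, 1, 2}, {0, 1, 2, 3}, {0, 1, 2, 3, 4}.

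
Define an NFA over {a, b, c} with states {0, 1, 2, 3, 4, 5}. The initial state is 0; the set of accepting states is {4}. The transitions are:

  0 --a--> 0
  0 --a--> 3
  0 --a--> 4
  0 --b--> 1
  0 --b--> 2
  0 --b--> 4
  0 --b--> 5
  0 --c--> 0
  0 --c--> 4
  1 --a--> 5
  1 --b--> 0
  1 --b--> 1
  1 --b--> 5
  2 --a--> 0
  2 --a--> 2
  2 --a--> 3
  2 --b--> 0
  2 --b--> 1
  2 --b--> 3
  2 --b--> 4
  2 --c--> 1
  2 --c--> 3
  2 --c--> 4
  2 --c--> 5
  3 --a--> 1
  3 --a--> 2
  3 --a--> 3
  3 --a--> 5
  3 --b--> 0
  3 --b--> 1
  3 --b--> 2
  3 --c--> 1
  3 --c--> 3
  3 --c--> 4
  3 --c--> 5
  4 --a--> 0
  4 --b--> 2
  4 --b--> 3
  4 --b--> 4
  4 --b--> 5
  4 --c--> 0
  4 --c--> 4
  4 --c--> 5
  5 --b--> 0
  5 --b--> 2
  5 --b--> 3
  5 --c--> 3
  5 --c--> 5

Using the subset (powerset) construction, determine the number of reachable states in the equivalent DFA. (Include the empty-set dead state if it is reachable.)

Start state of the DFA: {0}.
{0} --a--> {0, 3, 4}  [new]
{0} --b--> {1, 2, 4, 5}  [new]
{0} --c--> {0, 4}  [new]
{0, 3, 4} --a--> {0, 1, 2, 3, 4, 5}  [new]
{0, 3, 4} --b--> {0, 1, 2, 3, 4, 5}  [seen]
{0, 3, 4} --c--> {0, 1, 3, 4, 5}  [new]
{1, 2, 4, 5} --a--> {0, 2, 3, 5}  [new]
{1, 2, 4, 5} --b--> {0, 1, 2, 3, 4, 5}  [seen]
{1, 2, 4, 5} --c--> {0, 1, 3, 4, 5}  [seen]
{0, 4} --a--> {0, 3, 4}  [seen]
{0, 4} --b--> {1, 2, 3, 4, 5}  [new]
{0, 4} --c--> {0, 4, 5}  [new]
{0, 1, 2, 3, 4, 5} --a--> {0, 1, 2, 3, 4, 5}  [seen]
{0, 1, 2, 3, 4, 5} --b--> {0, 1, 2, 3, 4, 5}  [seen]
{0, 1, 2, 3, 4, 5} --c--> {0, 1, 3, 4, 5}  [seen]
{0, 1, 3, 4, 5} --a--> {0, 1, 2, 3, 4, 5}  [seen]
{0, 1, 3, 4, 5} --b--> {0, 1, 2, 3, 4, 5}  [seen]
{0, 1, 3, 4, 5} --c--> {0, 1, 3, 4, 5}  [seen]
{0, 2, 3, 5} --a--> {0, 1, 2, 3, 4, 5}  [seen]
{0, 2, 3, 5} --b--> {0, 1, 2, 3, 4, 5}  [seen]
{0, 2, 3, 5} --c--> {0, 1, 3, 4, 5}  [seen]
{1, 2, 3, 4, 5} --a--> {0, 1, 2, 3, 5}  [new]
{1, 2, 3, 4, 5} --b--> {0, 1, 2, 3, 4, 5}  [seen]
{1, 2, 3, 4, 5} --c--> {0, 1, 3, 4, 5}  [seen]
{0, 4, 5} --a--> {0, 3, 4}  [seen]
{0, 4, 5} --b--> {0, 1, 2, 3, 4, 5}  [seen]
{0, 4, 5} --c--> {0, 3, 4, 5}  [new]
{0, 1, 2, 3, 5} --a--> {0, 1, 2, 3, 4, 5}  [seen]
{0, 1, 2, 3, 5} --b--> {0, 1, 2, 3, 4, 5}  [seen]
{0, 1, 2, 3, 5} --c--> {0, 1, 3, 4, 5}  [seen]
{0, 3, 4, 5} --a--> {0, 1, 2, 3, 4, 5}  [seen]
{0, 3, 4, 5} --b--> {0, 1, 2, 3, 4, 5}  [seen]
{0, 3, 4, 5} --c--> {0, 1, 3, 4, 5}  [seen]
Reachable DFA states: {0}, {0, 3, 4}, {1, 2, 4, 5}, {0, 4}, {0, 1, 2, 3, 4, 5}, {0, 1, 3, 4, 5}, {0, 2, 3, 5}, {1, 2, 3, 4, 5}, {0, 4, 5}, {0, 1, 2, 3, 5}, {0, 3, 4, 5}.

11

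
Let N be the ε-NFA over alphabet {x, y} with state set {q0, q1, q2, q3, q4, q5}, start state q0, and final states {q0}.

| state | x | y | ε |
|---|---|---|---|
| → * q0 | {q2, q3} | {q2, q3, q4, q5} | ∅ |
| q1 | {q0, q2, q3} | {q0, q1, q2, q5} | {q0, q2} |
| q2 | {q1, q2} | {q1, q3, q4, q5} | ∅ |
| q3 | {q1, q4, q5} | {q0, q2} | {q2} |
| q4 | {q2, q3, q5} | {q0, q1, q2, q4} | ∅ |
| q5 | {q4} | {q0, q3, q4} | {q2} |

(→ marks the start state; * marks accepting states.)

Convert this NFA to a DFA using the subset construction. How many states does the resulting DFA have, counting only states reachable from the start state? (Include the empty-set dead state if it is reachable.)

5

Start state of the DFA: {q0} (ε-closure of the NFA start).
{q0} --x--> {q2, q3}  [new]
{q0} --y--> {q2, q3, q4, q5}  [new]
{q2, q3} --x--> {q0, q1, q2, q4, q5}  [new]
{q2, q3} --y--> {q0, q1, q2, q3, q4, q5}  [new]
{q2, q3, q4, q5} --x--> {q0, q1, q2, q3, q4, q5}  [seen]
{q2, q3, q4, q5} --y--> {q0, q1, q2, q3, q4, q5}  [seen]
{q0, q1, q2, q4, q5} --x--> {q0, q1, q2, q3, q4, q5}  [seen]
{q0, q1, q2, q4, q5} --y--> {q0, q1, q2, q3, q4, q5}  [seen]
{q0, q1, q2, q3, q4, q5} --x--> {q0, q1, q2, q3, q4, q5}  [seen]
{q0, q1, q2, q3, q4, q5} --y--> {q0, q1, q2, q3, q4, q5}  [seen]
Reachable DFA states: {q0}, {q2, q3}, {q2, q3, q4, q5}, {q0, q1, q2, q4, q5}, {q0, q1, q2, q3, q4, q5}.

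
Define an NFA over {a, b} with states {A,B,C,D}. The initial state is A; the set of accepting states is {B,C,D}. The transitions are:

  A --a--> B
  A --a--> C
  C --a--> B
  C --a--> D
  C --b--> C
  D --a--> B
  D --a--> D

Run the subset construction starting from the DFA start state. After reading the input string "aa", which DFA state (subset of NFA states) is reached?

{B,D}

Start: {A}.
δ(A,a) = {B,C}.
Union: {B,C}.
After a: {B,C}.
δ(B,a) = ∅; δ(C,a) = {B,D}.
Union: {B,D}.
After a: {B,D}.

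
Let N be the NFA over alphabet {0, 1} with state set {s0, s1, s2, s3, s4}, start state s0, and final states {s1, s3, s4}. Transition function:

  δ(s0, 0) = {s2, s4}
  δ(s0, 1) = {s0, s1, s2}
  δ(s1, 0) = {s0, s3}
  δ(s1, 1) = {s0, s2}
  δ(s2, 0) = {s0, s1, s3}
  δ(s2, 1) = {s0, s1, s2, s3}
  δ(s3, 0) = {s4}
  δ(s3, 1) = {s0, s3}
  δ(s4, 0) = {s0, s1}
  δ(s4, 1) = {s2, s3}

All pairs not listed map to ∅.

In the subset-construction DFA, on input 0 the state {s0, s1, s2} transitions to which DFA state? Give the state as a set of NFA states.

δ(s0,0) = {s2, s4}; δ(s1,0) = {s0, s3}; δ(s2,0) = {s0, s1, s3}.
Union: {s0, s1, s2, s3, s4}.

{s0, s1, s2, s3, s4}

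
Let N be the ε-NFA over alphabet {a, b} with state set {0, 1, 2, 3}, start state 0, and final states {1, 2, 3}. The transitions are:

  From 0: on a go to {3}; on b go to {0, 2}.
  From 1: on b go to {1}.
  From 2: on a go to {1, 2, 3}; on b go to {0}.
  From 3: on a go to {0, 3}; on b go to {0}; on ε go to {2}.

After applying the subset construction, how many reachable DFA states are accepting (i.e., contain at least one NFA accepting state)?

6

Start state of the DFA: {0} (ε-closure of the NFA start).
{0} --a--> {2, 3}  [new]
{0} --b--> {0, 2}  [new]
{2, 3} --a--> {0, 1, 2, 3}  [new]
{2, 3} --b--> {0}  [seen]
{0, 2} --a--> {1, 2, 3}  [new]
{0, 2} --b--> {0, 2}  [seen]
{0, 1, 2, 3} --a--> {0, 1, 2, 3}  [seen]
{0, 1, 2, 3} --b--> {0, 1, 2}  [new]
{1, 2, 3} --a--> {0, 1, 2, 3}  [seen]
{1, 2, 3} --b--> {0, 1}  [new]
{0, 1, 2} --a--> {1, 2, 3}  [seen]
{0, 1, 2} --b--> {0, 1, 2}  [seen]
{0, 1} --a--> {2, 3}  [seen]
{0, 1} --b--> {0, 1, 2}  [seen]
Reachable DFA states: {0}, {2, 3}, {0, 2}, {0, 1, 2, 3}, {1, 2, 3}, {0, 1, 2}, {0, 1}.
Accepting DFA states (contain an NFA accepting state): {2, 3}, {0, 2}, {0, 1, 2, 3}, {1, 2, 3}, {0, 1, 2}, {0, 1}.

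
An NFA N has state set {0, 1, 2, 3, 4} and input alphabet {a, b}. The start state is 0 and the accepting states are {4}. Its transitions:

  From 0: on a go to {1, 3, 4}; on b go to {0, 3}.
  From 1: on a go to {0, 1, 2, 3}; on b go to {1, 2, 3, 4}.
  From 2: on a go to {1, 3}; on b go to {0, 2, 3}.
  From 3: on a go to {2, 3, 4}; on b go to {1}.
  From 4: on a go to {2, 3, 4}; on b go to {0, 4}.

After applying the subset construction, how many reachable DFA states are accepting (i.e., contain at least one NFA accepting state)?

3

Start state of the DFA: {0}.
{0} --a--> {1, 3, 4}  [new]
{0} --b--> {0, 3}  [new]
{1, 3, 4} --a--> {0, 1, 2, 3, 4}  [new]
{1, 3, 4} --b--> {0, 1, 2, 3, 4}  [seen]
{0, 3} --a--> {1, 2, 3, 4}  [new]
{0, 3} --b--> {0, 1, 3}  [new]
{0, 1, 2, 3, 4} --a--> {0, 1, 2, 3, 4}  [seen]
{0, 1, 2, 3, 4} --b--> {0, 1, 2, 3, 4}  [seen]
{1, 2, 3, 4} --a--> {0, 1, 2, 3, 4}  [seen]
{1, 2, 3, 4} --b--> {0, 1, 2, 3, 4}  [seen]
{0, 1, 3} --a--> {0, 1, 2, 3, 4}  [seen]
{0, 1, 3} --b--> {0, 1, 2, 3, 4}  [seen]
Reachable DFA states: {0}, {1, 3, 4}, {0, 3}, {0, 1, 2, 3, 4}, {1, 2, 3, 4}, {0, 1, 3}.
Accepting DFA states (contain an NFA accepting state): {1, 3, 4}, {0, 1, 2, 3, 4}, {1, 2, 3, 4}.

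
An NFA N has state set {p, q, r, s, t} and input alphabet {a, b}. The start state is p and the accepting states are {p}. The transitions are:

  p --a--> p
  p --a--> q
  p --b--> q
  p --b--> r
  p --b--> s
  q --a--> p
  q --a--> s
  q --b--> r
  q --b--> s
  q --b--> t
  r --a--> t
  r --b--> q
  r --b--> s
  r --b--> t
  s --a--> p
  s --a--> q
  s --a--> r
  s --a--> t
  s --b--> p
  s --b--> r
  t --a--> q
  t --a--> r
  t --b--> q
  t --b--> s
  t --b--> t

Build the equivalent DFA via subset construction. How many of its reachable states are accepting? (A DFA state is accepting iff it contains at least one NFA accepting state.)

4

Start state of the DFA: {p}.
{p} --a--> {p, q}  [new]
{p} --b--> {q, r, s}  [new]
{p, q} --a--> {p, q, s}  [new]
{p, q} --b--> {q, r, s, t}  [new]
{q, r, s} --a--> {p, q, r, s, t}  [new]
{q, r, s} --b--> {p, q, r, s, t}  [seen]
{p, q, s} --a--> {p, q, r, s, t}  [seen]
{p, q, s} --b--> {p, q, r, s, t}  [seen]
{q, r, s, t} --a--> {p, q, r, s, t}  [seen]
{q, r, s, t} --b--> {p, q, r, s, t}  [seen]
{p, q, r, s, t} --a--> {p, q, r, s, t}  [seen]
{p, q, r, s, t} --b--> {p, q, r, s, t}  [seen]
Reachable DFA states: {p}, {p, q}, {q, r, s}, {p, q, s}, {q, r, s, t}, {p, q, r, s, t}.
Accepting DFA states (contain an NFA accepting state): {p}, {p, q}, {p, q, s}, {p, q, r, s, t}.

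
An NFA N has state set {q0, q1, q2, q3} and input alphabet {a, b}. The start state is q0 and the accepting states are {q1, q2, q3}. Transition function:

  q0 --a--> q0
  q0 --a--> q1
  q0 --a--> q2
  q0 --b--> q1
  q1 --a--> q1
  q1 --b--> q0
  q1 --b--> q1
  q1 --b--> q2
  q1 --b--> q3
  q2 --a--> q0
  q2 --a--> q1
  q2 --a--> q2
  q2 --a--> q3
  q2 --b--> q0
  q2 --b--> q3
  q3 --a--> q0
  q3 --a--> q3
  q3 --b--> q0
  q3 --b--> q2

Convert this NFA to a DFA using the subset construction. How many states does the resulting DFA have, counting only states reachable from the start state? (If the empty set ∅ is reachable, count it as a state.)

Start state of the DFA: {q0}.
{q0} --a--> {q0, q1, q2}  [new]
{q0} --b--> {q1}  [new]
{q0, q1, q2} --a--> {q0, q1, q2, q3}  [new]
{q0, q1, q2} --b--> {q0, q1, q2, q3}  [seen]
{q1} --a--> {q1}  [seen]
{q1} --b--> {q0, q1, q2, q3}  [seen]
{q0, q1, q2, q3} --a--> {q0, q1, q2, q3}  [seen]
{q0, q1, q2, q3} --b--> {q0, q1, q2, q3}  [seen]
Reachable DFA states: {q0}, {q0, q1, q2}, {q1}, {q0, q1, q2, q3}.

4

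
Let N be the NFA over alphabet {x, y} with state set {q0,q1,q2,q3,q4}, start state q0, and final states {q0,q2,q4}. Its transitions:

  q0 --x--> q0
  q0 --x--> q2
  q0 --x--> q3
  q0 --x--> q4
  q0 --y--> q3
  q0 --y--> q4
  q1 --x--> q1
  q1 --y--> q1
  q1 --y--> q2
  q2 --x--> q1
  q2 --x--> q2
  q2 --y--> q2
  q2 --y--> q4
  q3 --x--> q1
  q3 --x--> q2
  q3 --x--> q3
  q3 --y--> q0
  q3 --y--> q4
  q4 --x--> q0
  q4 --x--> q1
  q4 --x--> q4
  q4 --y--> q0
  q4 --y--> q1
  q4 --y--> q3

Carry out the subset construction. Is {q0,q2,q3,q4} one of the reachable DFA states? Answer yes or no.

yes

Start state of the DFA: {q0}.
{q0} --x--> {q0,q2,q3,q4}  [new]
{q0} --y--> {q3,q4}  [new]
{q0,q2,q3,q4} --x--> {q0,q1,q2,q3,q4}  [new]
{q0,q2,q3,q4} --y--> {q0,q1,q2,q3,q4}  [seen]
{q3,q4} --x--> {q0,q1,q2,q3,q4}  [seen]
{q3,q4} --y--> {q0,q1,q3,q4}  [new]
{q0,q1,q2,q3,q4} --x--> {q0,q1,q2,q3,q4}  [seen]
{q0,q1,q2,q3,q4} --y--> {q0,q1,q2,q3,q4}  [seen]
{q0,q1,q3,q4} --x--> {q0,q1,q2,q3,q4}  [seen]
{q0,q1,q3,q4} --y--> {q0,q1,q2,q3,q4}  [seen]
Reachable DFA states: {q0}, {q0,q2,q3,q4}, {q3,q4}, {q0,q1,q2,q3,q4}, {q0,q1,q3,q4}.
{q0,q2,q3,q4} is among them.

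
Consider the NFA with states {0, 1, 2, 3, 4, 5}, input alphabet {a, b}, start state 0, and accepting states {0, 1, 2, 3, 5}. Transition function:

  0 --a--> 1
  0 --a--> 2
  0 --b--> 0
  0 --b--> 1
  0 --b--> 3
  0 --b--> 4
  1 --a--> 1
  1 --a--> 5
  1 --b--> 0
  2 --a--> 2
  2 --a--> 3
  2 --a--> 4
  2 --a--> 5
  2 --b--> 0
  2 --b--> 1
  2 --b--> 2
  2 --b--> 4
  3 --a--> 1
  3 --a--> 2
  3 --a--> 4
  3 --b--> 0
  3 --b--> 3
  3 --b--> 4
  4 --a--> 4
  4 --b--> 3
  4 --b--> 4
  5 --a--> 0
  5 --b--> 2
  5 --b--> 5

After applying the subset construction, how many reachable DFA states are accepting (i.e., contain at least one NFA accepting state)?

8

Start state of the DFA: {0}.
{0} --a--> {1, 2}  [new]
{0} --b--> {0, 1, 3, 4}  [new]
{1, 2} --a--> {1, 2, 3, 4, 5}  [new]
{1, 2} --b--> {0, 1, 2, 4}  [new]
{0, 1, 3, 4} --a--> {1, 2, 4, 5}  [new]
{0, 1, 3, 4} --b--> {0, 1, 3, 4}  [seen]
{1, 2, 3, 4, 5} --a--> {0, 1, 2, 3, 4, 5}  [new]
{1, 2, 3, 4, 5} --b--> {0, 1, 2, 3, 4, 5}  [seen]
{0, 1, 2, 4} --a--> {1, 2, 3, 4, 5}  [seen]
{0, 1, 2, 4} --b--> {0, 1, 2, 3, 4}  [new]
{1, 2, 4, 5} --a--> {0, 1, 2, 3, 4, 5}  [seen]
{1, 2, 4, 5} --b--> {0, 1, 2, 3, 4, 5}  [seen]
{0, 1, 2, 3, 4, 5} --a--> {0, 1, 2, 3, 4, 5}  [seen]
{0, 1, 2, 3, 4, 5} --b--> {0, 1, 2, 3, 4, 5}  [seen]
{0, 1, 2, 3, 4} --a--> {1, 2, 3, 4, 5}  [seen]
{0, 1, 2, 3, 4} --b--> {0, 1, 2, 3, 4}  [seen]
Reachable DFA states: {0}, {1, 2}, {0, 1, 3, 4}, {1, 2, 3, 4, 5}, {0, 1, 2, 4}, {1, 2, 4, 5}, {0, 1, 2, 3, 4, 5}, {0, 1, 2, 3, 4}.
Accepting DFA states (contain an NFA accepting state): {0}, {1, 2}, {0, 1, 3, 4}, {1, 2, 3, 4, 5}, {0, 1, 2, 4}, {1, 2, 4, 5}, {0, 1, 2, 3, 4, 5}, {0, 1, 2, 3, 4}.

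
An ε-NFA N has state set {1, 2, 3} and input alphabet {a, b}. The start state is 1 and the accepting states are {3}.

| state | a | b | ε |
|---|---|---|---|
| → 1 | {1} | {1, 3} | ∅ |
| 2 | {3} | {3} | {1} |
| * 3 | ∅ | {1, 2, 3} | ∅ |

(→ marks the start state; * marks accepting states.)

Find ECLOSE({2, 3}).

Begin with {2, 3}.
2 →ε {1}; add 1.
ε-closure = {1, 2, 3}.

{1, 2, 3}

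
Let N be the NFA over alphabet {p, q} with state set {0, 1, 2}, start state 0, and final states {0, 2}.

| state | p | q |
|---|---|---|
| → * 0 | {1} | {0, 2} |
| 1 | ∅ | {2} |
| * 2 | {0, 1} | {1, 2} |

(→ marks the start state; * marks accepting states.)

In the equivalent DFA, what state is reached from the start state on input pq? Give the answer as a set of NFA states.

{2}

Start: {0}.
δ(0,p) = {1}.
Union: {1}.
After p: {1}.
δ(1,q) = {2}.
Union: {2}.
After q: {2}.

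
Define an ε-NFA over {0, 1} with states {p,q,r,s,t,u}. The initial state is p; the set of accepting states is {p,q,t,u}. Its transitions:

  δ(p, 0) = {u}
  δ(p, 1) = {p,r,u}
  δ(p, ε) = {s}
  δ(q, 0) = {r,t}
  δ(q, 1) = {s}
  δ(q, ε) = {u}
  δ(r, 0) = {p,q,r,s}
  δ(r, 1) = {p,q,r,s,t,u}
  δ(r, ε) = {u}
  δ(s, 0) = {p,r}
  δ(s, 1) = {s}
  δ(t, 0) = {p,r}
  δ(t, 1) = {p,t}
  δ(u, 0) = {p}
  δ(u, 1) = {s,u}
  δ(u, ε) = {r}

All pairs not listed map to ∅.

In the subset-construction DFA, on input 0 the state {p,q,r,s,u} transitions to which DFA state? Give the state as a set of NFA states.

{p,q,r,s,t,u}

δ(p,0) = {u}; δ(q,0) = {r,t}; δ(r,0) = {p,q,r,s}; δ(s,0) = {p,r}; δ(u,0) = {p}.
Union: {p,q,r,s,t,u}.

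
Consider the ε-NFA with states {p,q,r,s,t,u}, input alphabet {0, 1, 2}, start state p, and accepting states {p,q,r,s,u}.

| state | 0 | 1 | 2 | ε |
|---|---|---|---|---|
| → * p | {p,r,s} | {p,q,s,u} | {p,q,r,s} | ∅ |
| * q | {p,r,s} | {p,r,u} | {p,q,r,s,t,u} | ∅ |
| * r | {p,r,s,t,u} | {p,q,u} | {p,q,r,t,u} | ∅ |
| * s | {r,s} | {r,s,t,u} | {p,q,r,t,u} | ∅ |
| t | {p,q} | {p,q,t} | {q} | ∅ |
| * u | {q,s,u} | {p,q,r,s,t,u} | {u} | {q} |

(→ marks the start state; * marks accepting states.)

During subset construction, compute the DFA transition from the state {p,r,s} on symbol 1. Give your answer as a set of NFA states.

δ(p,1) = {p,q,s,u}; δ(r,1) = {p,q,u}; δ(s,1) = {r,s,t,u}.
Union: {p,q,r,s,t,u}.

{p,q,r,s,t,u}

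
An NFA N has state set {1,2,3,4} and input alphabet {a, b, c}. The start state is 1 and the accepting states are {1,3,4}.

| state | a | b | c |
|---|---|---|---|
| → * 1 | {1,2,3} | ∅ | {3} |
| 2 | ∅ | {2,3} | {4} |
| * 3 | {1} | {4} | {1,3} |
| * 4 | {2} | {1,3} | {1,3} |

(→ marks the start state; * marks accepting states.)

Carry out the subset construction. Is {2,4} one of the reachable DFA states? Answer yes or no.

no

Start state of the DFA: {1}.
{1} --a--> {1,2,3}  [new]
{1} --b--> ∅  [new]
{1} --c--> {3}  [new]
{1,2,3} --a--> {1,2,3}  [seen]
{1,2,3} --b--> {2,3,4}  [new]
{1,2,3} --c--> {1,3,4}  [new]
∅ --a--> ∅  [seen]
∅ --b--> ∅  [seen]
∅ --c--> ∅  [seen]
{3} --a--> {1}  [seen]
{3} --b--> {4}  [new]
{3} --c--> {1,3}  [new]
{2,3,4} --a--> {1,2}  [new]
{2,3,4} --b--> {1,2,3,4}  [new]
{2,3,4} --c--> {1,3,4}  [seen]
{1,3,4} --a--> {1,2,3}  [seen]
{1,3,4} --b--> {1,3,4}  [seen]
{1,3,4} --c--> {1,3}  [seen]
{4} --a--> {2}  [new]
{4} --b--> {1,3}  [seen]
{4} --c--> {1,3}  [seen]
{1,3} --a--> {1,2,3}  [seen]
{1,3} --b--> {4}  [seen]
{1,3} --c--> {1,3}  [seen]
{1,2} --a--> {1,2,3}  [seen]
{1,2} --b--> {2,3}  [new]
{1,2} --c--> {3,4}  [new]
{1,2,3,4} --a--> {1,2,3}  [seen]
{1,2,3,4} --b--> {1,2,3,4}  [seen]
{1,2,3,4} --c--> {1,3,4}  [seen]
{2} --a--> ∅  [seen]
{2} --b--> {2,3}  [seen]
{2} --c--> {4}  [seen]
{2,3} --a--> {1}  [seen]
{2,3} --b--> {2,3,4}  [seen]
{2,3} --c--> {1,3,4}  [seen]
{3,4} --a--> {1,2}  [seen]
{3,4} --b--> {1,3,4}  [seen]
{3,4} --c--> {1,3}  [seen]
Reachable DFA states: {1}, {1,2,3}, ∅, {3}, {2,3,4}, {1,3,4}, {4}, {1,3}, {1,2}, {1,2,3,4}, {2}, {2,3}, {3,4}.
{2,4} is not among them.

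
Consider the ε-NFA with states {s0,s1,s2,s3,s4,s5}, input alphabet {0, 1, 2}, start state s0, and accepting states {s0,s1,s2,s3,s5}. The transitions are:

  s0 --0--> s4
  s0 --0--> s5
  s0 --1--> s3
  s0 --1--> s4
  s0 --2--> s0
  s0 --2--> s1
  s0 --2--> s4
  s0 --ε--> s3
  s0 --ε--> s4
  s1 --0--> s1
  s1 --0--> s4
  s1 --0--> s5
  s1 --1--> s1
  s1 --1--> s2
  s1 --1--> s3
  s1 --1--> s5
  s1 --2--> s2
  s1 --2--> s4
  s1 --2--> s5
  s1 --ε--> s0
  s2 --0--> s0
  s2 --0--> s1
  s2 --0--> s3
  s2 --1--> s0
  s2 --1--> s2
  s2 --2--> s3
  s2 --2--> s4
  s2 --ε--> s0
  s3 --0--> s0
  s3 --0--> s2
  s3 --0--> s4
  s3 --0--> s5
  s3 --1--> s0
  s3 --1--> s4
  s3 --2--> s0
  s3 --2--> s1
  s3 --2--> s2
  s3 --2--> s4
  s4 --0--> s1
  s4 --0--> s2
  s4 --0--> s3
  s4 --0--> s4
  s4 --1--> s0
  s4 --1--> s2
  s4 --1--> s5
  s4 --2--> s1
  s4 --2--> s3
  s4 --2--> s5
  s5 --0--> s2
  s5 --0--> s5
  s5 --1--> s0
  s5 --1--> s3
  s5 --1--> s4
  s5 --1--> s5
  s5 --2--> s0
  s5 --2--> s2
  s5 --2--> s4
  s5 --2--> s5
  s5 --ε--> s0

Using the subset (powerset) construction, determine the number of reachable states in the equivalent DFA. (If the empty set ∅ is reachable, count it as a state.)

Start state of the DFA: {s0,s3,s4} (ε-closure of the NFA start).
{s0,s3,s4} --0--> {s0,s1,s2,s3,s4,s5}  [new]
{s0,s3,s4} --1--> {s0,s2,s3,s4,s5}  [new]
{s0,s3,s4} --2--> {s0,s1,s2,s3,s4,s5}  [seen]
{s0,s1,s2,s3,s4,s5} --0--> {s0,s1,s2,s3,s4,s5}  [seen]
{s0,s1,s2,s3,s4,s5} --1--> {s0,s1,s2,s3,s4,s5}  [seen]
{s0,s1,s2,s3,s4,s5} --2--> {s0,s1,s2,s3,s4,s5}  [seen]
{s0,s2,s3,s4,s5} --0--> {s0,s1,s2,s3,s4,s5}  [seen]
{s0,s2,s3,s4,s5} --1--> {s0,s2,s3,s4,s5}  [seen]
{s0,s2,s3,s4,s5} --2--> {s0,s1,s2,s3,s4,s5}  [seen]
Reachable DFA states: {s0,s3,s4}, {s0,s1,s2,s3,s4,s5}, {s0,s2,s3,s4,s5}.

3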